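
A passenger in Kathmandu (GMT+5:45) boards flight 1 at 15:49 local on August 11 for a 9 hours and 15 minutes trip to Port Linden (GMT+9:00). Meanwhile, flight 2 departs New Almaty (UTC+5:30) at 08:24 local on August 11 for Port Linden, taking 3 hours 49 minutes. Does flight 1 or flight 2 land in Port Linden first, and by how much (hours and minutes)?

the second, by 12 hours 36 minutes

Flight 1 in UTC: 15:49 − 5:45 = 10:04 on Aug 11.
+9 hours 15 minutes → arrive 19:19 UTC on Aug 11.
Flight 2 in UTC: 08:24 − 5:30 = 02:54 on Aug 11.
+3 hours and 49 minutes → arrive 06:43 UTC on Aug 11.
Flight 2 lands earlier by 12 hours 36 minutes.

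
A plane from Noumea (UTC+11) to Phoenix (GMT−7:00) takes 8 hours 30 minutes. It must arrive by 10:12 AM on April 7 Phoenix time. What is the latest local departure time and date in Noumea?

Target arrival in UTC: 10:12 AM + 7:00 = 5:12 PM on Apr 7.
Subtract 8 hours 30 minutes → departure 8:42 AM UTC on Apr 7.
Noumea is UTC+11:00: 8:42 AM + 11:00 = 7:42 PM on Apr 7.

7:42 PM on Apr 7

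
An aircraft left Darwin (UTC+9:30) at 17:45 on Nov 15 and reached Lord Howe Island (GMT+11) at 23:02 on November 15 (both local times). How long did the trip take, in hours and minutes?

Departure in UTC: 17:45 − 9:30 = 08:15 on Nov 15.
Arrival in UTC: 23:02 − 11:00 = 12:02 on Nov 15.
Elapsed = 12:02 − 08:15 = 3 hours 47 minutes.

3 hours 47 minutes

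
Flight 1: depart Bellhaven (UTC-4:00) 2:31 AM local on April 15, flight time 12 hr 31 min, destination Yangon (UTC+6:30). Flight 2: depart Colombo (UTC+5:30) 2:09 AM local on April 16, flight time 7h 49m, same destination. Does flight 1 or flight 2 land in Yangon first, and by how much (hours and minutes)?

Flight 1 in UTC: 2:31 AM + 4:00 = 6:31 AM on Apr 15.
+12 hours and 31 minutes → arrive 7:02 PM UTC on Apr 15.
Flight 2 in UTC: 2:09 AM − 5:30 = 8:39 PM on Apr 15.
+7 hours and 49 minutes → arrive 4:28 AM UTC on Apr 16.
Flight 1 lands earlier by 9 hours 26 minutes.

the first, by 9 hours 26 minutes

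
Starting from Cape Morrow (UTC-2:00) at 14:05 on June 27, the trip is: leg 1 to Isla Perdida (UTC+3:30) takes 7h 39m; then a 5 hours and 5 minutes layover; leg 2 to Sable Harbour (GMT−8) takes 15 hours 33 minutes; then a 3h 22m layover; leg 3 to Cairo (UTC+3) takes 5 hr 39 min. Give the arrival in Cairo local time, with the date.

08:23 on June 29

Convert departure to UTC: 14:05 + 2:00 = 16:05 UTC on Jun 27.
Add 7 hours and 39 minutes leg 1 → 23:44 UTC.
Add 5 hours 5 minutes layover in Isla Perdida → 04:49 UTC (Jun 28).
Add 15 hours 33 minutes leg 2 → 20:22 UTC.
Add 3 hours 22 minutes layover in Sable Harbour → 23:44 UTC.
Add 5 hours and 39 minutes leg 3 → 05:23 UTC (Jun 29).
Cairo is UTC+3:00, so local arrival = 05:23 + 3:00 = 08:23 on Jun 29.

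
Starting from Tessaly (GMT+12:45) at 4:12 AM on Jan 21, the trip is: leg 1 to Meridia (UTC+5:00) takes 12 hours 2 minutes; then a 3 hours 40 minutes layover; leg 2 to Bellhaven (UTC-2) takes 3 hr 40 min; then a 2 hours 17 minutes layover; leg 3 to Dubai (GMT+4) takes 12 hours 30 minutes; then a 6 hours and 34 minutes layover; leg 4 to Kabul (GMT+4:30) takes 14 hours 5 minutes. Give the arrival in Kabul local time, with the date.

2:45 AM on Jan 23

Convert departure to UTC: 4:12 AM − 12:45 = 3:27 PM UTC on Jan 20.
Add 12 hours 2 minutes leg 1 → 3:29 AM UTC (Jan 21).
Add 3 hours 40 minutes layover in Meridia → 7:09 AM UTC.
Add 3 hours and 40 minutes leg 2 → 10:49 AM UTC.
Add 2 hours and 17 minutes layover in Bellhaven → 1:06 PM UTC.
Add 12 hours 30 minutes leg 3 → 1:36 AM UTC (Jan 22).
Add 6 hours and 34 minutes layover in Dubai → 8:10 AM UTC.
Add 14 hours 5 minutes leg 4 → 10:15 PM UTC.
Kabul is UTC+4:30, so local arrival = 10:15 PM + 4:30 = 2:45 AM on Jan 23.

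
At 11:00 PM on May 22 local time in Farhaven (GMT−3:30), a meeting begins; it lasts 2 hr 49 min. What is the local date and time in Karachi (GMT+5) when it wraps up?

10:19 AM on May 23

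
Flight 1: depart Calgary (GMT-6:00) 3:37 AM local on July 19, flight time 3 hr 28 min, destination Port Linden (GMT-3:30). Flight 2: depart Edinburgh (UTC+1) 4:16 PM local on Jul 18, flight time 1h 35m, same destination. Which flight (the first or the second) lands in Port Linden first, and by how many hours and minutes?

Flight 1 in UTC: 3:37 AM + 6:00 = 9:37 AM on Jul 19.
+3 hours 28 minutes → arrive 1:05 PM UTC on Jul 19.
Flight 2 in UTC: 4:16 PM − 1:00 = 3:16 PM on Jul 18.
+1 hour and 35 minutes → arrive 4:51 PM UTC on Jul 18.
Flight 2 lands earlier by 20 hours 14 minutes.

the second, by 20 hours 14 minutes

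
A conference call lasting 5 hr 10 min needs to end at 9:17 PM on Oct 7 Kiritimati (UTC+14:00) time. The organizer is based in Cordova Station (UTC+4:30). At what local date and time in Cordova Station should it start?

Target end time in UTC: 9:17 PM − 14:00 = 7:17 AM on Oct 7.
Subtract 5 hours and 10 minutes → start 2:07 AM UTC on Oct 7.
Cordova Station is UTC+4:30: 2:07 AM + 4:30 = 6:37 AM on Oct 7.

6:37 AM on Oct 7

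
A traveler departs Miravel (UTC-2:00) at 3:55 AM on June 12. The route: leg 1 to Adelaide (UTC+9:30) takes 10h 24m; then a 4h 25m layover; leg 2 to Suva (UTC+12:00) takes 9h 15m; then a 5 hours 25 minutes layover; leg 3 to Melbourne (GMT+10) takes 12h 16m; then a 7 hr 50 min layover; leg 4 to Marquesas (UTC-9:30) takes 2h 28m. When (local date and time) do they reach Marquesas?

Convert departure to UTC: 3:55 AM + 2:00 = 5:55 AM UTC on Jun 12.
Add 10 hours and 24 minutes leg 1 → 4:19 PM UTC.
Add 4 hours 25 minutes layover in Adelaide → 8:44 PM UTC.
Add 9 hours 15 minutes leg 2 → 5:59 AM UTC (Jun 13).
Add 5 hours 25 minutes layover in Suva → 11:24 AM UTC.
Add 12 hours 16 minutes leg 3 → 11:40 PM UTC.
Add 7 hours and 50 minutes layover in Melbourne → 7:30 AM UTC (Jun 14).
Add 2 hours and 28 minutes leg 4 → 9:58 AM UTC.
Marquesas is UTC−9:30, so local arrival = 9:58 AM − 9:30 = 12:28 AM on Jun 14.

12:28 AM on June 14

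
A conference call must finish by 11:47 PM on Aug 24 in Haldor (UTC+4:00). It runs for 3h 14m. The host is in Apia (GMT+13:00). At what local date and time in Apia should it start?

5:33 AM on August 25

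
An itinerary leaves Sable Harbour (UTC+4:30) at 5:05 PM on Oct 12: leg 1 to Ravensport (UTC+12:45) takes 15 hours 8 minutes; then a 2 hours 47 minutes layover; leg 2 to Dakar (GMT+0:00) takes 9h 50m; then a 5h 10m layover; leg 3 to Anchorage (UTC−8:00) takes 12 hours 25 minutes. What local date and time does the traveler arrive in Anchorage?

Convert departure to UTC: 5:05 PM − 4:30 = 12:35 PM UTC on Oct 12.
Add 15 hours 8 minutes leg 1 → 3:43 AM UTC (Oct 13).
Add 2 hours and 47 minutes layover in Ravensport → 6:30 AM UTC.
Add 9 hours and 50 minutes leg 2 → 4:20 PM UTC.
Add 5 hours and 10 minutes layover in Dakar → 9:30 PM UTC.
Add 12 hours and 25 minutes leg 3 → 9:55 AM UTC (Oct 14).
Anchorage is UTC−8:00, so local arrival = 9:55 AM − 8:00 = 1:55 AM on Oct 14.

1:55 AM on October 14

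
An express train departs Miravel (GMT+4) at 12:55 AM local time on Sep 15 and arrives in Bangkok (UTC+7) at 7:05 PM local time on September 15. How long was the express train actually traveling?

15 hours 10 minutes

Departure in UTC: 12:55 AM − 4:00 = 8:55 PM on Sep 14.
Arrival in UTC: 7:05 PM − 7:00 = 12:05 PM on Sep 15.
Elapsed = 12:05 PM − 8:55 PM (+1 day) = 15 hours 10 minutes.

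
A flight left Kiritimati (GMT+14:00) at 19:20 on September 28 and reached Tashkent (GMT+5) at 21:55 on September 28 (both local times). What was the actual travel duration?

Departure in UTC: 19:20 − 14:00 = 05:20 on Sep 28.
Arrival in UTC: 21:55 − 5:00 = 16:55 on Sep 28.
Elapsed = 16:55 − 05:20 = 11 hours 35 minutes.

11 hours 35 minutes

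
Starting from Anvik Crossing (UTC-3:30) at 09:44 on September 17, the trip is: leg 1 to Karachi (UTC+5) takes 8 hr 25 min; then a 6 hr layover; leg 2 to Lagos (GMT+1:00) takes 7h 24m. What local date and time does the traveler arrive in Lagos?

12:03 on September 18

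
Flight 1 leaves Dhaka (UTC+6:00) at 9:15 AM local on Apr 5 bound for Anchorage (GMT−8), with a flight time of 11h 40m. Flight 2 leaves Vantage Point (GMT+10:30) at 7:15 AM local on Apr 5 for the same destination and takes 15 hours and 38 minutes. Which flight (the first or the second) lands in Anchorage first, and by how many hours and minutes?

the second, by 2 hours 32 minutes

Flight 1 in UTC: 9:15 AM − 6:00 = 3:15 AM on Apr 5.
+11 hours 40 minutes → arrive 2:55 PM UTC on Apr 5.
Flight 2 in UTC: 7:15 AM − 10:30 = 8:45 PM on Apr 4.
+15 hours 38 minutes → arrive 12:23 PM UTC on Apr 5.
Flight 2 lands earlier by 2 hours 32 minutes.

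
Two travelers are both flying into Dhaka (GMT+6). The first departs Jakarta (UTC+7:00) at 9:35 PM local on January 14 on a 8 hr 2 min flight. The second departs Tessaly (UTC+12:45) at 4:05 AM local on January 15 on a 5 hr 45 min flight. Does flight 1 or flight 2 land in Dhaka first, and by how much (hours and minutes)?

the second, by 1 hour 32 minutes

Flight 1 in UTC: 9:35 PM − 7:00 = 2:35 PM on Jan 14.
+8 hours and 2 minutes → arrive 10:37 PM UTC on Jan 14.
Flight 2 in UTC: 4:05 AM − 12:45 = 3:20 PM on Jan 14.
+5 hours and 45 minutes → arrive 9:05 PM UTC on Jan 14.
Flight 2 lands earlier by 1 hour 32 minutes.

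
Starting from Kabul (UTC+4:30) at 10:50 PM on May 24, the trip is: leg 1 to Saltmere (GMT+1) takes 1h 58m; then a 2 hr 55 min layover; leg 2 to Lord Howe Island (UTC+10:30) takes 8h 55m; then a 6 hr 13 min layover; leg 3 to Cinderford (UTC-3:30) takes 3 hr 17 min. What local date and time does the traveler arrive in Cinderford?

Convert departure to UTC: 10:50 PM − 4:30 = 6:20 PM UTC on May 24.
Add 1 hour 58 minutes leg 1 → 8:18 PM UTC.
Add 2 hours and 55 minutes layover in Saltmere → 11:13 PM UTC.
Add 8 hours 55 minutes leg 2 → 8:08 AM UTC (May 25).
Add 6 hours and 13 minutes layover in Lord Howe Island → 2:21 PM UTC.
Add 3 hours and 17 minutes leg 3 → 5:38 PM UTC.
Cinderford is UTC−3:30, so local arrival = 5:38 PM − 3:30 = 2:08 PM on May 25.

2:08 PM on May 25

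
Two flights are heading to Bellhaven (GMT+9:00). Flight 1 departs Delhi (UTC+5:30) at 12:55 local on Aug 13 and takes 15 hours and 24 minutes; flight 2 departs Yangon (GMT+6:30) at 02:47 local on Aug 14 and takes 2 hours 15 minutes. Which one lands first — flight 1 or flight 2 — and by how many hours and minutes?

Flight 1 in UTC: 12:55 − 5:30 = 07:25 on Aug 13.
+15 hours and 24 minutes → arrive 22:49 UTC on Aug 13.
Flight 2 in UTC: 02:47 − 6:30 = 20:17 on Aug 13.
+2 hours and 15 minutes → arrive 22:32 UTC on Aug 13.
Flight 2 lands earlier by 17 minutes.

the second, by 17 minutes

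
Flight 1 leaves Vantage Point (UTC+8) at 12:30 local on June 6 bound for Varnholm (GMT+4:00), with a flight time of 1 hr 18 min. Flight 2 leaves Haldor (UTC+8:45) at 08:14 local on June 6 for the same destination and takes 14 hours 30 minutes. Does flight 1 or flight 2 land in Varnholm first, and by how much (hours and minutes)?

the first, by 8 hours 11 minutes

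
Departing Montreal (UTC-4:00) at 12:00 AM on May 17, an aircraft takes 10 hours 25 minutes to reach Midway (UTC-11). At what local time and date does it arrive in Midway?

3:25 AM on May 17

Convert departure to UTC: 12:00 AM + 4:00 = 4:00 AM UTC on May 17.
Add 10 hours 25 minutes travel time → 2:25 PM UTC.
Midway is UTC−11:00, so local arrival = 2:25 PM − 11:00 = 3:25 AM on May 17.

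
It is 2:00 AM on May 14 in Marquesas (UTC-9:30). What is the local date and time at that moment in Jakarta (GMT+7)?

Jakarta is 16:30 ahead of Marquesas.
Shift by the zone difference: 2:00 AM + 16:30 = 6:30 PM on May 14 in Jakarta.

6:30 PM on May 14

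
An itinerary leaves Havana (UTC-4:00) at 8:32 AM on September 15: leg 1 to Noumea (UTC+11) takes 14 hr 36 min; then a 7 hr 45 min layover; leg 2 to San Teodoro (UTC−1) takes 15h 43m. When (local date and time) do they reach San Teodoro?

Convert departure to UTC: 8:32 AM + 4:00 = 12:32 PM UTC on Sep 15.
Add 14 hours 36 minutes leg 1 → 3:08 AM UTC (Sep 16).
Add 7 hours and 45 minutes layover in Noumea → 10:53 AM UTC.
Add 15 hours and 43 minutes leg 2 → 2:36 AM UTC (Sep 17).
San Teodoro is UTC−1:00, so local arrival = 2:36 AM − 1:00 = 1:36 AM on Sep 17.

1:36 AM on September 17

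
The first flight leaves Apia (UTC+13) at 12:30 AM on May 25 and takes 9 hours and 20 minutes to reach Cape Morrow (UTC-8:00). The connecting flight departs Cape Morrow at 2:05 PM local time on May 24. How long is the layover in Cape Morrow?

1 hour 15 minutes

Convert departure to UTC: 12:30 AM − 13:00 = 11:30 AM UTC on May 24.
Add 9 hours and 20 minutes flight time → 8:50 PM UTC.
Cape Morrow is UTC−8:00, so local arrival = 8:50 PM − 8:00 = 12:50 PM on May 24.
Layover = 2:05 PM − 12:50 PM = 1 hour 15 minutes.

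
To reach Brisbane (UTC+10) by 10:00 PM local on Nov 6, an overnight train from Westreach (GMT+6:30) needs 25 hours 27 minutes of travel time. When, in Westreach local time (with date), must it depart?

Target arrival in UTC: 10:00 PM − 10:00 = 12:00 PM on Nov 6.
Subtract 25 hours 27 minutes → departure 10:33 AM UTC on Nov 5.
Westreach is UTC+6:30: 10:33 AM + 6:30 = 5:03 PM on Nov 5.

5:03 PM on November 5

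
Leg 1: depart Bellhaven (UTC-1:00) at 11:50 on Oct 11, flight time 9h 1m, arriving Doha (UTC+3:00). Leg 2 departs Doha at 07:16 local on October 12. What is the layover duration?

6 hours 25 minutes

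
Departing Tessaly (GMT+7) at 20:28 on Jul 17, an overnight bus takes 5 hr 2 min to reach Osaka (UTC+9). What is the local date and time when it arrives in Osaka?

Osaka is 2:00 ahead of Tessaly.
After 5 hours and 2 minutes it is 01:30 (Jul 18) in Tessaly.
Shift by the zone difference: 01:30 + 2:00 = 03:30 on Jul 18 in Osaka.

03:30 on July 18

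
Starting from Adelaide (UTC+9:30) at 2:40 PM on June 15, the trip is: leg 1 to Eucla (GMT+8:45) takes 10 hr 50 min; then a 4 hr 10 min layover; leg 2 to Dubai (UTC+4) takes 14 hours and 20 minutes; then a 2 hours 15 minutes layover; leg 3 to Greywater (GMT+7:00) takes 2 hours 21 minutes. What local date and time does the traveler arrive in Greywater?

10:06 PM on June 16

Convert departure to UTC: 2:40 PM − 9:30 = 5:10 AM UTC on Jun 15.
Add 10 hours 50 minutes leg 1 → 4:00 PM UTC.
Add 4 hours and 10 minutes layover in Eucla → 8:10 PM UTC.
Add 14 hours 20 minutes leg 2 → 10:30 AM UTC (Jun 16).
Add 2 hours and 15 minutes layover in Dubai → 12:45 PM UTC.
Add 2 hours and 21 minutes leg 3 → 3:06 PM UTC.
Greywater is UTC+7:00, so local arrival = 3:06 PM + 7:00 = 10:06 PM on Jun 16.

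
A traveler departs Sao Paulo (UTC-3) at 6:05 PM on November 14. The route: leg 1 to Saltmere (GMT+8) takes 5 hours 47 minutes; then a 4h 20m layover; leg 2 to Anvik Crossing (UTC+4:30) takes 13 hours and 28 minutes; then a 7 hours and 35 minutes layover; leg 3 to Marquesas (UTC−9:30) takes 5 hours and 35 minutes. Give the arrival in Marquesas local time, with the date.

12:20 AM on Nov 16

Convert departure to UTC: 6:05 PM + 3:00 = 9:05 PM UTC on Nov 14.
Add 5 hours and 47 minutes leg 1 → 2:52 AM UTC (Nov 15).
Add 4 hours 20 minutes layover in Saltmere → 7:12 AM UTC.
Add 13 hours 28 minutes leg 2 → 8:40 PM UTC.
Add 7 hours 35 minutes layover in Anvik Crossing → 4:15 AM UTC (Nov 16).
Add 5 hours 35 minutes leg 3 → 9:50 AM UTC.
Marquesas is UTC−9:30, so local arrival = 9:50 AM − 9:30 = 12:20 AM on Nov 16.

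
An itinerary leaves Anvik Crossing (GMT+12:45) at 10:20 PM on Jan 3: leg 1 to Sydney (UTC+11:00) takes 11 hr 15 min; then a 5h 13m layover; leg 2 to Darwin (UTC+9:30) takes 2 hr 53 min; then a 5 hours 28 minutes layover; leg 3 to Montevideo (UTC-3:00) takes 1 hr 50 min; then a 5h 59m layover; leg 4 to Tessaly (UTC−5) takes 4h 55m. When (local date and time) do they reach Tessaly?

Convert departure to UTC: 10:20 PM − 12:45 = 9:35 AM UTC on Jan 3.
Add 11 hours 15 minutes leg 1 → 8:50 PM UTC.
Add 5 hours and 13 minutes layover in Sydney → 2:03 AM UTC (Jan 4).
Add 2 hours 53 minutes leg 2 → 4:56 AM UTC.
Add 5 hours and 28 minutes layover in Darwin → 10:24 AM UTC.
Add 1 hour 50 minutes leg 3 → 12:14 PM UTC.
Add 5 hours 59 minutes layover in Montevideo → 6:13 PM UTC.
Add 4 hours 55 minutes leg 4 → 11:08 PM UTC.
Tessaly is UTC−5:00, so local arrival = 11:08 PM − 5:00 = 6:08 PM on Jan 4.

6:08 PM on January 4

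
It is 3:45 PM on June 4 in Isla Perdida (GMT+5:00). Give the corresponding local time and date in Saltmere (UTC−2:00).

8:45 AM on June 4

Saltmere is 7:00 behind Isla Perdida.
Shift by the zone difference: 3:45 PM − 7:00 = 8:45 AM on Jun 4 in Saltmere.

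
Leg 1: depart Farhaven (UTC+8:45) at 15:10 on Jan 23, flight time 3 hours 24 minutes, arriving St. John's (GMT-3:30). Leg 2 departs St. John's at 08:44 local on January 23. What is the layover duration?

Convert departure to UTC: 15:10 − 8:45 = 06:25 UTC on Jan 23.
Add 3 hours and 24 minutes flight time → 09:49 UTC.
St. John's is UTC−3:30, so local arrival = 09:49 − 3:30 = 06:19 on Jan 23.
Layover = 08:44 − 06:19 = 2 hours 25 minutes.

2 hours 25 minutes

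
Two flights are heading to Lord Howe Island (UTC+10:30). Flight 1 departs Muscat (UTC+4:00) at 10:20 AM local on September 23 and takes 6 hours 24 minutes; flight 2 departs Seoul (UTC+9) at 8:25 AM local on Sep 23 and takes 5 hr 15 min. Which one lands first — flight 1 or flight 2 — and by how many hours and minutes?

the second, by 8 hours 4 minutes

Flight 1 in UTC: 10:20 AM − 4:00 = 6:20 AM on Sep 23.
+6 hours 24 minutes → arrive 12:44 PM UTC on Sep 23.
Flight 2 in UTC: 8:25 AM − 9:00 = 11:25 PM on Sep 22.
+5 hours 15 minutes → arrive 4:40 AM UTC on Sep 23.
Flight 2 lands earlier by 8 hours 4 minutes.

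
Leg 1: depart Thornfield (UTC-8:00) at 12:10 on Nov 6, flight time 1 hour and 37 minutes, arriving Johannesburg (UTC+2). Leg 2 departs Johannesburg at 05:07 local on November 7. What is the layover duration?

5 hours 20 minutes

Convert departure to UTC: 12:10 + 8:00 = 20:10 UTC on Nov 6.
Add 1 hour 37 minutes flight time → 21:47 UTC.
Johannesburg is UTC+2:00, so local arrival = 21:47 + 2:00 = 23:47 on Nov 6.
Layover = 05:07 − 23:47 (+1 day) = 5 hours 20 minutes.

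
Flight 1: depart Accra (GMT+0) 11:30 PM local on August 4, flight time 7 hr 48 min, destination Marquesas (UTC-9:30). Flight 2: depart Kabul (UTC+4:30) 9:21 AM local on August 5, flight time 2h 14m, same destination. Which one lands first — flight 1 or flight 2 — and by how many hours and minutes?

the second, by 13 minutes

Flight 1 departs at 11:30 PM UTC (Aug 4).
+7 hours and 48 minutes → arrive 7:18 AM UTC on Aug 5.
Flight 2 in UTC: 9:21 AM − 4:30 = 4:51 AM on Aug 5.
+2 hours 14 minutes → arrive 7:05 AM UTC on Aug 5.
Flight 2 lands earlier by 13 minutes.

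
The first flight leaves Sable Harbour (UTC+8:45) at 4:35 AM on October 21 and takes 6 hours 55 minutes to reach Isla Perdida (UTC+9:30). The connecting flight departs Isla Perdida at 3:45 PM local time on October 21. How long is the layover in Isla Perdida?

3 hours 30 minutes

Convert departure to UTC: 4:35 AM − 8:45 = 7:50 PM UTC on Oct 20.
Add 6 hours 55 minutes flight time → 2:45 AM UTC (Oct 21).
Isla Perdida is UTC+9:30, so local arrival = 2:45 AM + 9:30 = 12:15 PM on Oct 21.
Layover = 3:45 PM − 12:15 PM = 3 hours 30 minutes.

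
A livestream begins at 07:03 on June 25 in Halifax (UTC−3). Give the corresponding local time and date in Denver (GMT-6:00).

04:03 on June 25

In UTC: 07:03 + 3:00 = 10:03 on Jun 25.
Denver is UTC−6:00: 10:03 − 6:00 = 04:03 on Jun 25.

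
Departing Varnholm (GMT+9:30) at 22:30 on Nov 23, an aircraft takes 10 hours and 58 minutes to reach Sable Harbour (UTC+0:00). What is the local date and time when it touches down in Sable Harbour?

23:58 on November 23

Convert departure to UTC: 22:30 − 9:30 = 13:00 UTC on Nov 23.
Add 10 hours and 58 minutes travel time → 23:58 UTC.
Sable Harbour is UTC+0, so local arrival is the same: 23:58 on Nov 23.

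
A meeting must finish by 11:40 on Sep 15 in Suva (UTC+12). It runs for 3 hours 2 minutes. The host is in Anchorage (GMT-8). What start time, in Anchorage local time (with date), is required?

12:38 on September 14

Target end time in UTC: 11:40 − 12:00 = 23:40 on Sep 14.
Subtract 3 hours 2 minutes → start 20:38 UTC on Sep 14.
Anchorage is UTC−8:00: 20:38 − 8:00 = 12:38 on Sep 14.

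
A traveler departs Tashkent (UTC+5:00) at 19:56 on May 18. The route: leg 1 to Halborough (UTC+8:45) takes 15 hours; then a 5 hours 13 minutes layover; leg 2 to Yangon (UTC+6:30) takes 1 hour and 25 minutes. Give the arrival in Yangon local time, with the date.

Convert departure to UTC: 19:56 − 5:00 = 14:56 UTC on May 18.
Add 15 hours leg 1 → 05:56 UTC (May 19).
Add 5 hours and 13 minutes layover in Halborough → 11:09 UTC.
Add 1 hour and 25 minutes leg 2 → 12:34 UTC.
Yangon is UTC+6:30, so local arrival = 12:34 + 6:30 = 19:04 on May 19.

19:04 on May 19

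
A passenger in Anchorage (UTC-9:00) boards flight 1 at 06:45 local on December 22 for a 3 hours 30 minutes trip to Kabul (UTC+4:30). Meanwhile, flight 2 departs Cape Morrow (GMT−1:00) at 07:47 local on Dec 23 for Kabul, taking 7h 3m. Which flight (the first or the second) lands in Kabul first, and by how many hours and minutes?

Flight 1 in UTC: 06:45 + 9:00 = 15:45 on Dec 22.
+3 hours and 30 minutes → arrive 19:15 UTC on Dec 22.
Flight 2 in UTC: 07:47 + 1:00 = 08:47 on Dec 23.
+7 hours 3 minutes → arrive 15:50 UTC on Dec 23.
Flight 1 lands earlier by 20 hours 35 minutes.

the first, by 20 hours 35 minutes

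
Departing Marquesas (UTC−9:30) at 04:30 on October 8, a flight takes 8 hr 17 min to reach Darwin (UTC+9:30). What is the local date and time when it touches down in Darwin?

07:47 on October 9

Convert departure to UTC: 04:30 + 9:30 = 14:00 UTC on Oct 8.
Add 8 hours and 17 minutes travel time → 22:17 UTC.
Darwin is UTC+9:30, so local arrival = 22:17 + 9:30 = 07:47 on Oct 9.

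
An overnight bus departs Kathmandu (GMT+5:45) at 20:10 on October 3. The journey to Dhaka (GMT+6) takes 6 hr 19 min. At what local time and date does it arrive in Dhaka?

02:44 on Oct 4

Convert departure to UTC: 20:10 − 5:45 = 14:25 UTC on Oct 3.
Add 6 hours 19 minutes travel time → 20:44 UTC.
Dhaka is UTC+6:00, so local arrival = 20:44 + 6:00 = 02:44 on Oct 4.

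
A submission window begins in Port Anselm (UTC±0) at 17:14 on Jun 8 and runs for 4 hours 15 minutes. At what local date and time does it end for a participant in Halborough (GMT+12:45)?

Port Anselm is at UTC+0, so start is already 17:14 UTC on Jun 8.
Add 4 hours and 15 minutes duration → 21:29 UTC.
Halborough is UTC+12:45, so local end time = 21:29 + 12:45 = 10:14 on Jun 9.

10:14 on June 9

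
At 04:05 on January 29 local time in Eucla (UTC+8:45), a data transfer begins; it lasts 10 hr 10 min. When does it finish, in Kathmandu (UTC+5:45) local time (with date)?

Convert start to UTC: 04:05 − 8:45 = 19:20 UTC on Jan 28.
Add 10 hours 10 minutes duration → 05:30 UTC (Jan 29).
Kathmandu is UTC+5:45, so local end time = 05:30 + 5:45 = 11:15 on Jan 29.

11:15 on January 29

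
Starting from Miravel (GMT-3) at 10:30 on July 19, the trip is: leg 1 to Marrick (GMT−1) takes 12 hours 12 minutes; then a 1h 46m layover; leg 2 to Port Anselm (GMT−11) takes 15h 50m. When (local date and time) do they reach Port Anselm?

08:18 on Jul 20

Convert departure to UTC: 10:30 + 3:00 = 13:30 UTC on Jul 19.
Add 12 hours 12 minutes leg 1 → 01:42 UTC (Jul 20).
Add 1 hour and 46 minutes layover in Marrick → 03:28 UTC.
Add 15 hours and 50 minutes leg 2 → 19:18 UTC.
Port Anselm is UTC−11:00, so local arrival = 19:18 − 11:00 = 08:18 on Jul 20.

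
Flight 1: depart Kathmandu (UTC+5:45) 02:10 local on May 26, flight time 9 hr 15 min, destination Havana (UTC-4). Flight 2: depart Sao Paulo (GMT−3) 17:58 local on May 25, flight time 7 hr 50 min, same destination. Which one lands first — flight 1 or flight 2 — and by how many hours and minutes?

the second, by 52 minutes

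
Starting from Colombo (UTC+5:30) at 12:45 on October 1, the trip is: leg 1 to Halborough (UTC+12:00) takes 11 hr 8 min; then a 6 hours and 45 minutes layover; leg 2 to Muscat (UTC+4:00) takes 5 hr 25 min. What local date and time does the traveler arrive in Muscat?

10:33 on October 2

Convert departure to UTC: 12:45 − 5:30 = 07:15 UTC on Oct 1.
Add 11 hours 8 minutes leg 1 → 18:23 UTC.
Add 6 hours and 45 minutes layover in Halborough → 01:08 UTC (Oct 2).
Add 5 hours 25 minutes leg 2 → 06:33 UTC.
Muscat is UTC+4:00, so local arrival = 06:33 + 4:00 = 10:33 on Oct 2.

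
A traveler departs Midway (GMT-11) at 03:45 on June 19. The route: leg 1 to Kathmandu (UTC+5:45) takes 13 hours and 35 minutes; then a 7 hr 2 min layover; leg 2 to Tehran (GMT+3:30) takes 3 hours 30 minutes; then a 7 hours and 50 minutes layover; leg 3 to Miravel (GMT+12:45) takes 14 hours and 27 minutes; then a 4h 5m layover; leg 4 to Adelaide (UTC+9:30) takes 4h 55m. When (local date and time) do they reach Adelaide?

Convert departure to UTC: 03:45 + 11:00 = 14:45 UTC on Jun 19.
Add 13 hours and 35 minutes leg 1 → 04:20 UTC (Jun 20).
Add 7 hours 2 minutes layover in Kathmandu → 11:22 UTC.
Add 3 hours 30 minutes leg 2 → 14:52 UTC.
Add 7 hours 50 minutes layover in Tehran → 22:42 UTC.
Add 14 hours 27 minutes leg 3 → 13:09 UTC (Jun 21).
Add 4 hours and 5 minutes layover in Miravel → 17:14 UTC.
Add 4 hours and 55 minutes leg 4 → 22:09 UTC.
Adelaide is UTC+9:30, so local arrival = 22:09 + 9:30 = 07:39 on Jun 22.

07:39 on June 22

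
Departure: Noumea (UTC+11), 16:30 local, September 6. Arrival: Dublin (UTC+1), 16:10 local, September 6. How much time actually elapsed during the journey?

9 hours 40 minutes

Dublin is 10:00 behind Noumea.
Clock-face elapsed time (ignoring zones) is −20 minutes.
Actual elapsed = −20 minutes + 10:00 = 9 hours 40 minutes.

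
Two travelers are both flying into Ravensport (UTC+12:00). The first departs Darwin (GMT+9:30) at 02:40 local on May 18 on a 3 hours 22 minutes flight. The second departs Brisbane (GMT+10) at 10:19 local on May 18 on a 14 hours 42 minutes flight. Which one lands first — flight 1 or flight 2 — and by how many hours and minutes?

the first, by 18 hours 29 minutes

Flight 1 in UTC: 02:40 − 9:30 = 17:10 on May 17.
+3 hours and 22 minutes → arrive 20:32 UTC on May 17.
Flight 2 in UTC: 10:19 − 10:00 = 00:19 on May 18.
+14 hours 42 minutes → arrive 15:01 UTC on May 18.
Flight 1 lands earlier by 18 hours 29 minutes.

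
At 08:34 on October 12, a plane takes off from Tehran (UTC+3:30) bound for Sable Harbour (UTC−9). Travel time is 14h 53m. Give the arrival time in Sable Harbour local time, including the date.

10:57 on October 12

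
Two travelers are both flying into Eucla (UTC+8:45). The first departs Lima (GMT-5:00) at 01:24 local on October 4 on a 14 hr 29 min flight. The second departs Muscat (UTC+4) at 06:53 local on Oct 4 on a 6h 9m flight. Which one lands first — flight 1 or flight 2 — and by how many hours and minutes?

Flight 1 in UTC: 01:24 + 5:00 = 06:24 on Oct 4.
+14 hours and 29 minutes → arrive 20:53 UTC on Oct 4.
Flight 2 in UTC: 06:53 − 4:00 = 02:53 on Oct 4.
+6 hours and 9 minutes → arrive 09:02 UTC on Oct 4.
Flight 2 lands earlier by 11 hours 51 minutes.

the second, by 11 hours 51 minutes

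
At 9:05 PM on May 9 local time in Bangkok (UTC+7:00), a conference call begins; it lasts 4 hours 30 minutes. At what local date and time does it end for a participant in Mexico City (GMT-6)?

12:35 PM on May 9

Convert start to UTC: 9:05 PM − 7:00 = 2:05 PM UTC on May 9.
Add 4 hours 30 minutes duration → 6:35 PM UTC.
Mexico City is UTC−6:00, so local end time = 6:35 PM − 6:00 = 12:35 PM on May 9.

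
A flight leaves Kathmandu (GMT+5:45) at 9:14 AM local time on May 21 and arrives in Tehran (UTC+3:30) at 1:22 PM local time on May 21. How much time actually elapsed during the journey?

6 hours 23 minutes

Tehran is 2:15 behind Kathmandu.
Clock-face elapsed time (ignoring zones) is 4 hours 8 minutes.
Actual elapsed = 4 hours 8 minutes + 2:15 = 6 hours 23 minutes.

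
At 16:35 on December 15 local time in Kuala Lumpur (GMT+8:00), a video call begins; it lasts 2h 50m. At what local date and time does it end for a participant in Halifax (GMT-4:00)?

07:25 on December 15

Convert start to UTC: 16:35 − 8:00 = 08:35 UTC on Dec 15.
Add 2 hours and 50 minutes duration → 11:25 UTC.
Halifax is UTC−4:00, so local end time = 11:25 − 4:00 = 07:25 on Dec 15.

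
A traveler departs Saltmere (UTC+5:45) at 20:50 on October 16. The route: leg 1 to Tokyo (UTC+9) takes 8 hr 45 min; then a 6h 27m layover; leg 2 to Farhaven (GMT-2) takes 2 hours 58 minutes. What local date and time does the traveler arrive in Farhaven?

07:15 on Oct 17

Convert departure to UTC: 20:50 − 5:45 = 15:05 UTC on Oct 16.
Add 8 hours and 45 minutes leg 1 → 23:50 UTC.
Add 6 hours and 27 minutes layover in Tokyo → 06:17 UTC (Oct 17).
Add 2 hours and 58 minutes leg 2 → 09:15 UTC.
Farhaven is UTC−2:00, so local arrival = 09:15 − 2:00 = 07:15 on Oct 17.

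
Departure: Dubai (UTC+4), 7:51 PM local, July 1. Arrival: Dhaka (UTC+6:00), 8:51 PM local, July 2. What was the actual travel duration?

23 hours

Dhaka is 2:00 ahead of Dubai.
Clock-face elapsed time (ignoring zones) is 25 hours.
Actual elapsed = 25 hours − 2:00 = 23 hours.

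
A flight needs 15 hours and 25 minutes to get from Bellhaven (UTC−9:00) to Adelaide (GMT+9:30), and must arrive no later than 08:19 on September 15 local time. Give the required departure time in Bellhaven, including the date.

22:24 on September 13

Target arrival in UTC: 08:19 − 9:30 = 22:49 on Sep 14.
Subtract 15 hours and 25 minutes → departure 07:24 UTC on Sep 14.
Bellhaven is UTC−9:00: 07:24 − 9:00 = 22:24 on Sep 13.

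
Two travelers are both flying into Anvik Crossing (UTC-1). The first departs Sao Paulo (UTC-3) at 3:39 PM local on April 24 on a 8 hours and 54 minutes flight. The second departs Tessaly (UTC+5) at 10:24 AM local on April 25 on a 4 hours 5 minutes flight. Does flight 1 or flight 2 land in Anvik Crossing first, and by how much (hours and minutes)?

the first, by 5 hours 56 minutes

Flight 1 in UTC: 3:39 PM + 3:00 = 6:39 PM on Apr 24.
+8 hours and 54 minutes → arrive 3:33 AM UTC on Apr 25.
Flight 2 in UTC: 10:24 AM − 5:00 = 5:24 AM on Apr 25.
+4 hours 5 minutes → arrive 9:29 AM UTC on Apr 25.
Flight 1 lands earlier by 5 hours 56 minutes.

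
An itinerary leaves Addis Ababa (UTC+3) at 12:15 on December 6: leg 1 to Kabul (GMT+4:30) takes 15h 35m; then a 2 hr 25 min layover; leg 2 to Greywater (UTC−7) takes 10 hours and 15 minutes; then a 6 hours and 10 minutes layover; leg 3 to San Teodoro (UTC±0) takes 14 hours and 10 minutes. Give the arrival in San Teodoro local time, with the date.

09:50 on December 8

Convert departure to UTC: 12:15 − 3:00 = 09:15 UTC on Dec 6.
Add 15 hours 35 minutes leg 1 → 00:50 UTC (Dec 7).
Add 2 hours and 25 minutes layover in Kabul → 03:15 UTC.
Add 10 hours and 15 minutes leg 2 → 13:30 UTC.
Add 6 hours and 10 minutes layover in Greywater → 19:40 UTC.
Add 14 hours 10 minutes leg 3 → 09:50 UTC (Dec 8).
San Teodoro is UTC+0, so local arrival is the same: 09:50 on Dec 8.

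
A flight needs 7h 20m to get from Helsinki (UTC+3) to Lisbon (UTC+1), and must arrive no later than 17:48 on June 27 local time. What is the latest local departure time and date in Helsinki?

12:28 on Jun 27

Target arrival in UTC: 17:48 − 1:00 = 16:48 on Jun 27.
Subtract 7 hours and 20 minutes → departure 09:28 UTC on Jun 27.
Helsinki is UTC+3:00: 09:28 + 3:00 = 12:28 on Jun 27.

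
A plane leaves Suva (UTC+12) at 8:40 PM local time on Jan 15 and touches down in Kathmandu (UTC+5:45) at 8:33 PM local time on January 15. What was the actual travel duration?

6 hours 8 minutes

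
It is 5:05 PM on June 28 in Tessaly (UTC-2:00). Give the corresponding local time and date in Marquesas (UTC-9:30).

Marquesas is 7:30 behind Tessaly.
Shift by the zone difference: 5:05 PM − 7:30 = 9:35 AM on Jun 28 in Marquesas.

9:35 AM on June 28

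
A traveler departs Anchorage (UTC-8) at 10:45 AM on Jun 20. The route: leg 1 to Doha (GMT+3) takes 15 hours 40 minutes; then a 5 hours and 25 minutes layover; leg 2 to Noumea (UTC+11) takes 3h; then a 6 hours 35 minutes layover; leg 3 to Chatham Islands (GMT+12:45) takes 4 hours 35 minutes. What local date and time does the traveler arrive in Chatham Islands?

Convert departure to UTC: 10:45 AM + 8:00 = 6:45 PM UTC on Jun 20.
Add 15 hours and 40 minutes leg 1 → 10:25 AM UTC (Jun 21).
Add 5 hours and 25 minutes layover in Doha → 3:50 PM UTC.
Add 3 hours leg 2 → 6:50 PM UTC.
Add 6 hours and 35 minutes layover in Noumea → 1:25 AM UTC (Jun 22).
Add 4 hours 35 minutes leg 3 → 6:00 AM UTC.
Chatham Islands is UTC+12:45, so local arrival = 6:00 AM + 12:45 = 6:45 PM on Jun 22.

6:45 PM on Jun 22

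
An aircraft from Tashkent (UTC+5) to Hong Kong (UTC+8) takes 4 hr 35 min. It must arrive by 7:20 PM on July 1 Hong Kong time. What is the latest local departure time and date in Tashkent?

Target arrival in UTC: 7:20 PM − 8:00 = 11:20 AM on Jul 1.
Subtract 4 hours 35 minutes → departure 6:45 AM UTC on Jul 1.
Tashkent is UTC+5:00: 6:45 AM + 5:00 = 11:45 AM on Jul 1.

11:45 AM on July 1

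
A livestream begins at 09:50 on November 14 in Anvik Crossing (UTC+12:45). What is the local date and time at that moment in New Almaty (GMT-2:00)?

19:05 on November 13

In UTC: 09:50 − 12:45 = 21:05 on Nov 13.
New Almaty is UTC−2:00: 21:05 − 2:00 = 19:05 on Nov 13.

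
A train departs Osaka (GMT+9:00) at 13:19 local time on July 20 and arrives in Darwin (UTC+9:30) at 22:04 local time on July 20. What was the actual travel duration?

8 hours 15 minutes

Departure in UTC: 13:19 − 9:00 = 04:19 on Jul 20.
Arrival in UTC: 22:04 − 9:30 = 12:34 on Jul 20.
Elapsed = 12:34 − 04:19 = 8 hours 15 minutes.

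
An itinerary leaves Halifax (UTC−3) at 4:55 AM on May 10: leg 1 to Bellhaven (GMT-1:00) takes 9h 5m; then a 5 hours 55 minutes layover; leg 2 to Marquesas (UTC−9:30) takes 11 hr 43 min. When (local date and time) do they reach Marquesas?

Convert departure to UTC: 4:55 AM + 3:00 = 7:55 AM UTC on May 10.
Add 9 hours and 5 minutes leg 1 → 5:00 PM UTC.
Add 5 hours and 55 minutes layover in Bellhaven → 10:55 PM UTC.
Add 11 hours and 43 minutes leg 2 → 10:38 AM UTC (May 11).
Marquesas is UTC−9:30, so local arrival = 10:38 AM − 9:30 = 1:08 AM on May 11.

1:08 AM on May 11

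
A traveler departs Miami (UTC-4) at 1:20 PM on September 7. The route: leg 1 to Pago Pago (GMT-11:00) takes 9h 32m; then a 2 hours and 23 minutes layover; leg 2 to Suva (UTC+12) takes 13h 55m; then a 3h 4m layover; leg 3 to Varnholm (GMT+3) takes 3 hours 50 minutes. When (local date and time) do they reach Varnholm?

5:04 AM on September 9

Convert departure to UTC: 1:20 PM + 4:00 = 5:20 PM UTC on Sep 7.
Add 9 hours 32 minutes leg 1 → 2:52 AM UTC (Sep 8).
Add 2 hours 23 minutes layover in Pago Pago → 5:15 AM UTC.
Add 13 hours 55 minutes leg 2 → 7:10 PM UTC.
Add 3 hours and 4 minutes layover in Suva → 10:14 PM UTC.
Add 3 hours and 50 minutes leg 3 → 2:04 AM UTC (Sep 9).
Varnholm is UTC+3:00, so local arrival = 2:04 AM + 3:00 = 5:04 AM on Sep 9.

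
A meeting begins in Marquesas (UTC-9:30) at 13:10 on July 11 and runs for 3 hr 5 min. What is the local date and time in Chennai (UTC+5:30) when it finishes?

07:15 on July 12

Chennai is 15:00 ahead of Marquesas.
After 3 hours 5 minutes it is 16:15 in Marquesas.
Shift by the zone difference: 16:15 + 15:00 = 07:15 on Jul 12 in Chennai.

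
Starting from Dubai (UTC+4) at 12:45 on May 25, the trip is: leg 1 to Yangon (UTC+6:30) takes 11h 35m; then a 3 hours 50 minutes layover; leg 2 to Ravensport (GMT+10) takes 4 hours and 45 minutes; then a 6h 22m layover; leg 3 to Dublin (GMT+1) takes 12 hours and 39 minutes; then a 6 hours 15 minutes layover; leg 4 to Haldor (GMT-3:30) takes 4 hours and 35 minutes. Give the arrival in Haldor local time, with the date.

07:16 on May 27

Convert departure to UTC: 12:45 − 4:00 = 08:45 UTC on May 25.
Add 11 hours and 35 minutes leg 1 → 20:20 UTC.
Add 3 hours and 50 minutes layover in Yangon → 00:10 UTC (May 26).
Add 4 hours and 45 minutes leg 2 → 04:55 UTC.
Add 6 hours and 22 minutes layover in Ravensport → 11:17 UTC.
Add 12 hours 39 minutes leg 3 → 23:56 UTC.
Add 6 hours and 15 minutes layover in Dublin → 06:11 UTC (May 27).
Add 4 hours and 35 minutes leg 4 → 10:46 UTC.
Haldor is UTC−3:30, so local arrival = 10:46 − 3:30 = 07:16 on May 27.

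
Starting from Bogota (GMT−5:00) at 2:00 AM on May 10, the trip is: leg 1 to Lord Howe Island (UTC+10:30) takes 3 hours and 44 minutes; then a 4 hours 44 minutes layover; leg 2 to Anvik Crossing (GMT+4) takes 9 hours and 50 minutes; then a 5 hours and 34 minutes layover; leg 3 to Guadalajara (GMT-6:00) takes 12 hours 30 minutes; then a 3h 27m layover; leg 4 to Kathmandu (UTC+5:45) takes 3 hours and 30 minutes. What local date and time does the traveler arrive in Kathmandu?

Convert departure to UTC: 2:00 AM + 5:00 = 7:00 AM UTC on May 10.
Add 3 hours and 44 minutes leg 1 → 10:44 AM UTC.
Add 4 hours and 44 minutes layover in Lord Howe Island → 3:28 PM UTC.
Add 9 hours 50 minutes leg 2 → 1:18 AM UTC (May 11).
Add 5 hours and 34 minutes layover in Anvik Crossing → 6:52 AM UTC.
Add 12 hours 30 minutes leg 3 → 7:22 PM UTC.
Add 3 hours and 27 minutes layover in Guadalajara → 10:49 PM UTC.
Add 3 hours 30 minutes leg 4 → 2:19 AM UTC (May 12).
Kathmandu is UTC+5:45, so local arrival = 2:19 AM + 5:45 = 8:04 AM on May 12.

8:04 AM on May 12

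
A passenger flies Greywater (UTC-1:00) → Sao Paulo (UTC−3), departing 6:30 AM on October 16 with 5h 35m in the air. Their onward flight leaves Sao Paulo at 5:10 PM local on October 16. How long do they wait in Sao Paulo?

Convert departure to UTC: 6:30 AM + 1:00 = 7:30 AM UTC on Oct 16.
Add 5 hours and 35 minutes flight time → 1:05 PM UTC.
Sao Paulo is UTC−3:00, so local arrival = 1:05 PM − 3:00 = 10:05 AM on Oct 16.
Layover = 5:10 PM − 10:05 AM = 7 hours 5 minutes.

7 hours 5 minutes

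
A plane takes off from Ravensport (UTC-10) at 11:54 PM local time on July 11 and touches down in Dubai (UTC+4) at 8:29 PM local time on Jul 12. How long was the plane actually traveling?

6 hours 35 minutes

Departure in UTC: 11:54 PM + 10:00 = 9:54 AM on Jul 12.
Arrival in UTC: 8:29 PM − 4:00 = 4:29 PM on Jul 12.
Elapsed = 4:29 PM − 9:54 AM = 6 hours 35 minutes.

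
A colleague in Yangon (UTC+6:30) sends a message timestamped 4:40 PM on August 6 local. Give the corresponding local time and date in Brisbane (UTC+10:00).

8:10 PM on August 6

In UTC: 4:40 PM − 6:30 = 10:10 AM on Aug 6.
Brisbane is UTC+10:00: 10:10 AM + 10:00 = 8:10 PM on Aug 6.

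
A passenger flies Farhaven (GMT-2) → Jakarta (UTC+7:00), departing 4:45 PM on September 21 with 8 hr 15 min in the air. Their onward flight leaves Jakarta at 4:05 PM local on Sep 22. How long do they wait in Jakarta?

6 hours 5 minutes

Convert departure to UTC: 4:45 PM + 2:00 = 6:45 PM UTC on Sep 21.
Add 8 hours 15 minutes flight time → 3:00 AM UTC (Sep 22).
Jakarta is UTC+7:00, so local arrival = 3:00 AM + 7:00 = 10:00 AM on Sep 22.
Layover = 4:05 PM − 10:00 AM = 6 hours 5 minutes.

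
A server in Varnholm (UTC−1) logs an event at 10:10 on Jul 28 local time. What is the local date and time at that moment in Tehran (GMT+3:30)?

14:40 on July 28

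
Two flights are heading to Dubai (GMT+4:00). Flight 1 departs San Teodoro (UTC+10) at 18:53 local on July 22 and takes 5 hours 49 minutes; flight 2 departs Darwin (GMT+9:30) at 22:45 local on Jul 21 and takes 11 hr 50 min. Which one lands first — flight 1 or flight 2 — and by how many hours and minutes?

the second, by 13 hours 37 minutes

Flight 1 in UTC: 18:53 − 10:00 = 08:53 on Jul 22.
+5 hours 49 minutes → arrive 14:42 UTC on Jul 22.
Flight 2 in UTC: 22:45 − 9:30 = 13:15 on Jul 21.
+11 hours 50 minutes → arrive 01:05 UTC on Jul 22.
Flight 2 lands earlier by 13 hours 37 minutes.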